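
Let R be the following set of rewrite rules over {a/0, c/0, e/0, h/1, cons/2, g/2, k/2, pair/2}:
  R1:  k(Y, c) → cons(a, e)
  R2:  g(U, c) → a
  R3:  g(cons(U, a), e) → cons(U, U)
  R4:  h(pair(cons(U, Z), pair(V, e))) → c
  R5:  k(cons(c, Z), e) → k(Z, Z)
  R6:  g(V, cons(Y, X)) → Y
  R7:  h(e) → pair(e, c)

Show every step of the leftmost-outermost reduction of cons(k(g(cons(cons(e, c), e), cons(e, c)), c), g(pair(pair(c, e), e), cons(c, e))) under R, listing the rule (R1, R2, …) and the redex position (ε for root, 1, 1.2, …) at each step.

cons(cons(a, e), c)

1. cons(k(g(cons(cons(e, c), e), cons(e, c)), c), g(pair(pair(c, e), e), cons(c, e)))  →  cons(cons(a, e), g(pair(pair(c, e), e), cons(c, e)))   [R1 at 1]
2. cons(cons(a, e), g(pair(pair(c, e), e), cons(c, e)))  →  cons(cons(a, e), c)   [R6 at 2]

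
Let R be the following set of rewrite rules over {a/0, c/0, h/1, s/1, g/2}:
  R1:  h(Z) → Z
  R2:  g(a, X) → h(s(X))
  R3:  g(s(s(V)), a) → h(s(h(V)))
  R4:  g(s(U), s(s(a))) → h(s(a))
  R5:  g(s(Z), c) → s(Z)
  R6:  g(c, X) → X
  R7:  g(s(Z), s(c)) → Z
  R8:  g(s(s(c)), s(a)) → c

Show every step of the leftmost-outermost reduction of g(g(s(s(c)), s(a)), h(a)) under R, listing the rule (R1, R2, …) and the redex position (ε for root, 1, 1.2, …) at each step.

a

1. g(g(s(s(c)), s(a)), h(a))  →  g(c, h(a))   [R8 at 1]
2. g(c, h(a))  →  h(a)   [R6 at ε]
3. h(a)  →  a   [R1 at ε]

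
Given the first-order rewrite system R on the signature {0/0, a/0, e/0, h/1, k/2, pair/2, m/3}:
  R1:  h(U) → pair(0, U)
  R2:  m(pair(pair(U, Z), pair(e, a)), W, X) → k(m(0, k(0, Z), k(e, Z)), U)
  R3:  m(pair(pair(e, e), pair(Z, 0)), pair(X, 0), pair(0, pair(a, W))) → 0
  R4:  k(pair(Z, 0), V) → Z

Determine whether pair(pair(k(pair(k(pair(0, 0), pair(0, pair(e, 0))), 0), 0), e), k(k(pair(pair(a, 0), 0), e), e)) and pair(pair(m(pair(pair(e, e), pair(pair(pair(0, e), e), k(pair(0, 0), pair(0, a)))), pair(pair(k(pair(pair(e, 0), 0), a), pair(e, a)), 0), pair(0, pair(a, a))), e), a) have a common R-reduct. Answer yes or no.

Reduce t₁ = pair(pair(k(pair(k(pair(0, 0), pair(0, pair(e, 0))), 0), 0), e), k(k(pair(pair(a, 0), 0), e), e)):
1. pair(pair(k(pair(k(pair(0, 0), pair(0, pair(e, 0))), 0), 0), e), k(k(pair(pair(a, 0), 0), e), e))  →  pair(pair(k(pair(0, 0), pair(0, pair(e, 0))), e), k(k(pair(pair(a, 0), 0), e), e))   [R4 at 1.1]
2. pair(pair(k(pair(0, 0), pair(0, pair(e, 0))), e), k(k(pair(pair(a, 0), 0), e), e))  →  pair(pair(0, e), k(k(pair(pair(a, 0), 0), e), e))   [R4 at 1.1]
3. pair(pair(0, e), k(k(pair(pair(a, 0), 0), e), e))  →  pair(pair(0, e), k(pair(a, 0), e))   [R4 at 2.1]
4. pair(pair(0, e), k(pair(a, 0), e))  →  pair(pair(0, e), a)   [R4 at 2]

Reduce t₂ = pair(pair(m(pair(pair(e, e), pair(pair(pair(0, e), e), k(pair(0, 0), pair(0, a)))), pair(pair(k(pair(pair(e, 0), 0), a), pair(e, a)), 0), pair(0, pair(a, a))), e), a):
1. pair(pair(m(pair(pair(e, e), pair(pair(pair(0, e), e), k(pair(0, 0), pair(0, a)))), pair(pair(k(pair(pair(e, 0), 0), a), pair(e, a)), 0), pair(0, pair(a, a))), e), a)  →  pair(pair(m(pair(pair(e, e), pair(pair(pair(0, e), e), 0)), pair(pair(k(pair(pair(e, 0), 0), a), pair(e, a)), 0), pair(0, pair(a, a))), e), a)   [R4 at 1.1.1.2.2]
2. pair(pair(m(pair(pair(e, e), pair(pair(pair(0, e), e), 0)), pair(pair(k(pair(pair(e, 0), 0), a), pair(e, a)), 0), pair(0, pair(a, a))), e), a)  →  pair(pair(0, e), a)   [R3 at 1.1]

yes — NF(t₁) = pair(pair(0, e), a), NF(t₂) = pair(pair(0, e), a)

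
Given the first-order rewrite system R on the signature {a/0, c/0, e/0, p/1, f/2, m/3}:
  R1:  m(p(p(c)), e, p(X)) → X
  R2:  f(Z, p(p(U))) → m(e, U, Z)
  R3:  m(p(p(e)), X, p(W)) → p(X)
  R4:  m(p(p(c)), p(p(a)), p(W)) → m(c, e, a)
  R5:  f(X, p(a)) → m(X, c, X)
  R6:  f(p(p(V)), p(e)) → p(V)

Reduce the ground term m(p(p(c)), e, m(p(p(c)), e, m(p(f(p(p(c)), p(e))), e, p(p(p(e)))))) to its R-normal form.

e

1. m(p(p(c)), e, m(p(p(c)), e, m(p(f(p(p(c)), p(e))), e, p(p(p(e))))))  →  m(p(p(c)), e, m(p(p(c)), e, m(p(p(c)), e, p(p(p(e))))))   [R6 at 3.3.1.1]
2. m(p(p(c)), e, m(p(p(c)), e, m(p(p(c)), e, p(p(p(e))))))  →  m(p(p(c)), e, m(p(p(c)), e, p(p(e))))   [R1 at 3.3]
3. m(p(p(c)), e, m(p(p(c)), e, p(p(e))))  →  m(p(p(c)), e, p(e))   [R1 at 3]
4. m(p(p(c)), e, p(e))  →  e   [R1 at ε]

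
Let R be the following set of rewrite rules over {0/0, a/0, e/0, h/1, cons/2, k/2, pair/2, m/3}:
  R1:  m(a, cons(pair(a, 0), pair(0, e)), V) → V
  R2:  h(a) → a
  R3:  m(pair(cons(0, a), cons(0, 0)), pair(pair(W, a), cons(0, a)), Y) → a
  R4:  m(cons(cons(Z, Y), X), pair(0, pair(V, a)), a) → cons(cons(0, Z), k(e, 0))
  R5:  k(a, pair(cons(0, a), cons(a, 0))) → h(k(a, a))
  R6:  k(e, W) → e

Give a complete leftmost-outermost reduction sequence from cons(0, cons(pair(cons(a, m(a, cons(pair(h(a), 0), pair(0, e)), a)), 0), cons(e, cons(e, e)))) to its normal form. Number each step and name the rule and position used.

1. cons(0, cons(pair(cons(a, m(a, cons(pair(h(a), 0), pair(0, e)), a)), 0), cons(e, cons(e, e))))  →  cons(0, cons(pair(cons(a, m(a, cons(pair(a, 0), pair(0, e)), a)), 0), cons(e, cons(e, e))))   [R2 at 2.1.1.2.2.1.1]
2. cons(0, cons(pair(cons(a, m(a, cons(pair(a, 0), pair(0, e)), a)), 0), cons(e, cons(e, e))))  →  cons(0, cons(pair(cons(a, a), 0), cons(e, cons(e, e))))   [R1 at 2.1.1.2]

cons(0, cons(pair(cons(a, a), 0), cons(e, cons(e, e))))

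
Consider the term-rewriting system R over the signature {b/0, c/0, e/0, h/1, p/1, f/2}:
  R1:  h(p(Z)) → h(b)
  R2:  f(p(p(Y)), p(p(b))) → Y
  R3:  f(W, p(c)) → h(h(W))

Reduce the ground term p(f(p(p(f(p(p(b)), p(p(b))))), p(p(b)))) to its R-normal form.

1. p(f(p(p(f(p(p(b)), p(p(b))))), p(p(b))))  →  p(f(p(p(b)), p(p(b))))   [R2 at 1]
2. p(f(p(p(b)), p(p(b))))  →  p(b)   [R2 at 1]

p(b)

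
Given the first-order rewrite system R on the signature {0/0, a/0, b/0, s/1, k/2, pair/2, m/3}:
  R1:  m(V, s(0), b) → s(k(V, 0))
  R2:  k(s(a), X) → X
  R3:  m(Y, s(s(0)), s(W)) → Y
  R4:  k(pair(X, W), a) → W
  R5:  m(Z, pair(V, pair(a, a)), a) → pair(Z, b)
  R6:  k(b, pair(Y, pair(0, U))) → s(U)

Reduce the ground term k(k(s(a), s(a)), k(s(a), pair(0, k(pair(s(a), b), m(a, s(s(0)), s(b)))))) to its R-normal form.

1. k(k(s(a), s(a)), k(s(a), pair(0, k(pair(s(a), b), m(a, s(s(0)), s(b))))))  →  k(s(a), k(s(a), pair(0, k(pair(s(a), b), m(a, s(s(0)), s(b))))))   [R2 at 1]
2. k(s(a), k(s(a), pair(0, k(pair(s(a), b), m(a, s(s(0)), s(b))))))  →  k(s(a), pair(0, k(pair(s(a), b), m(a, s(s(0)), s(b)))))   [R2 at ε]
3. k(s(a), pair(0, k(pair(s(a), b), m(a, s(s(0)), s(b)))))  →  pair(0, k(pair(s(a), b), m(a, s(s(0)), s(b))))   [R2 at ε]
4. pair(0, k(pair(s(a), b), m(a, s(s(0)), s(b))))  →  pair(0, k(pair(s(a), b), a))   [R3 at 2.2]
5. pair(0, k(pair(s(a), b), a))  →  pair(0, b)   [R4 at 2]

pair(0, b)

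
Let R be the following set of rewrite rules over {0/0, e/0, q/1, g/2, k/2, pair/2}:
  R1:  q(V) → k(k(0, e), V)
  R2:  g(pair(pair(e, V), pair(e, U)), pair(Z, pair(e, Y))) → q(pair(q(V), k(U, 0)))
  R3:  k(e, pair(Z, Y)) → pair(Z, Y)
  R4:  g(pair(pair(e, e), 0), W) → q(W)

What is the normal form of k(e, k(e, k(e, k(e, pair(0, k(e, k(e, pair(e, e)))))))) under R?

pair(0, pair(e, e))

1. k(e, k(e, k(e, k(e, pair(0, k(e, k(e, pair(e, e))))))))  →  k(e, k(e, k(e, pair(0, k(e, k(e, pair(e, e)))))))   [R3 at 2.2.2]
2. k(e, k(e, k(e, pair(0, k(e, k(e, pair(e, e)))))))  →  k(e, k(e, pair(0, k(e, k(e, pair(e, e))))))   [R3 at 2.2]
3. k(e, k(e, pair(0, k(e, k(e, pair(e, e))))))  →  k(e, pair(0, k(e, k(e, pair(e, e)))))   [R3 at 2]
4. k(e, pair(0, k(e, k(e, pair(e, e)))))  →  pair(0, k(e, k(e, pair(e, e))))   [R3 at ε]
5. pair(0, k(e, k(e, pair(e, e))))  →  pair(0, k(e, pair(e, e)))   [R3 at 2.2]
6. pair(0, k(e, pair(e, e)))  →  pair(0, pair(e, e))   [R3 at 2]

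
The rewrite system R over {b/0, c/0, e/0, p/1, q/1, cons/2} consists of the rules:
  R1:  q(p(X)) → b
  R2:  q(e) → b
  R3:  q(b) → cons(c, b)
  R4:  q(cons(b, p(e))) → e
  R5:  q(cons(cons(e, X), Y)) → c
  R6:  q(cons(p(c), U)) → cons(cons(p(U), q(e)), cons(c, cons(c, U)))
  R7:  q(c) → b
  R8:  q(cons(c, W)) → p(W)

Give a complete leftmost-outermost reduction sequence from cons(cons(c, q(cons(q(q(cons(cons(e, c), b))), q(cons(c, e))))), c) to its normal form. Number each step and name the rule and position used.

1. cons(cons(c, q(cons(q(q(cons(cons(e, c), b))), q(cons(c, e))))), c)  →  cons(cons(c, q(cons(q(c), q(cons(c, e))))), c)   [R5 at 1.2.1.1.1]
2. cons(cons(c, q(cons(q(c), q(cons(c, e))))), c)  →  cons(cons(c, q(cons(b, q(cons(c, e))))), c)   [R7 at 1.2.1.1]
3. cons(cons(c, q(cons(b, q(cons(c, e))))), c)  →  cons(cons(c, q(cons(b, p(e)))), c)   [R8 at 1.2.1.2]
4. cons(cons(c, q(cons(b, p(e)))), c)  →  cons(cons(c, e), c)   [R4 at 1.2]

cons(cons(c, e), c)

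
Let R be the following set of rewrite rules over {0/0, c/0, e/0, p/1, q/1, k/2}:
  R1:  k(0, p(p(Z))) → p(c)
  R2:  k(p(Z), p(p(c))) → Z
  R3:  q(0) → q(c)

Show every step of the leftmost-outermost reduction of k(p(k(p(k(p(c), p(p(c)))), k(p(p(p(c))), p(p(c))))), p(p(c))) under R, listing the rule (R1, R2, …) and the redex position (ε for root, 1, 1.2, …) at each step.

c

1. k(p(k(p(k(p(c), p(p(c)))), k(p(p(p(c))), p(p(c))))), p(p(c)))  →  k(p(k(p(c), p(p(c)))), k(p(p(p(c))), p(p(c))))   [R2 at ε]
2. k(p(k(p(c), p(p(c)))), k(p(p(p(c))), p(p(c))))  →  k(p(c), k(p(p(p(c))), p(p(c))))   [R2 at 1.1]
3. k(p(c), k(p(p(p(c))), p(p(c))))  →  k(p(c), p(p(c)))   [R2 at 2]
4. k(p(c), p(p(c)))  →  c   [R2 at ε]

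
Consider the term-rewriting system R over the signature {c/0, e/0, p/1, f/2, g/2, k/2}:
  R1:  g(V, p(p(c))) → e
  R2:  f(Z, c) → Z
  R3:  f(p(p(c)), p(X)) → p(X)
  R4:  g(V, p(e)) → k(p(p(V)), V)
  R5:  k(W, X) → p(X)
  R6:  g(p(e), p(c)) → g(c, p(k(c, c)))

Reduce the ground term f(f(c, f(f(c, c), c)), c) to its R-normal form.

1. f(f(c, f(f(c, c), c)), c)  →  f(c, f(f(c, c), c))   [R2 at ε]
2. f(c, f(f(c, c), c))  →  f(c, f(c, c))   [R2 at 2]
3. f(c, f(c, c))  →  f(c, c)   [R2 at 2]
4. f(c, c)  →  c   [R2 at ε]

c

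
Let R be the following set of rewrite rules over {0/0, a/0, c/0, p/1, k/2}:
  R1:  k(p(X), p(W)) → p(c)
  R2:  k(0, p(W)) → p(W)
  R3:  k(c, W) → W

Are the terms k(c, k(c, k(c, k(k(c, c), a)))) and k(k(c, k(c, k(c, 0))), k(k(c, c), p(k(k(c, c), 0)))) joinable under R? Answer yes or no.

no — NF(t₁) = a, NF(t₂) = p(0)

Reduce t₁ = k(c, k(c, k(c, k(k(c, c), a)))):
1. k(c, k(c, k(c, k(k(c, c), a))))  →  k(c, k(c, k(k(c, c), a)))   [R3 at ε]
2. k(c, k(c, k(k(c, c), a)))  →  k(c, k(k(c, c), a))   [R3 at ε]
3. k(c, k(k(c, c), a))  →  k(k(c, c), a)   [R3 at ε]
4. k(k(c, c), a)  →  k(c, a)   [R3 at 1]
5. k(c, a)  →  a   [R3 at ε]

Reduce t₂ = k(k(c, k(c, k(c, 0))), k(k(c, c), p(k(k(c, c), 0)))):
1. k(k(c, k(c, k(c, 0))), k(k(c, c), p(k(k(c, c), 0))))  →  k(k(c, k(c, 0)), k(k(c, c), p(k(k(c, c), 0))))   [R3 at 1]
2. k(k(c, k(c, 0)), k(k(c, c), p(k(k(c, c), 0))))  →  k(k(c, 0), k(k(c, c), p(k(k(c, c), 0))))   [R3 at 1]
3. k(k(c, 0), k(k(c, c), p(k(k(c, c), 0))))  →  k(0, k(k(c, c), p(k(k(c, c), 0))))   [R3 at 1]
4. k(0, k(k(c, c), p(k(k(c, c), 0))))  →  k(0, k(c, p(k(k(c, c), 0))))   [R3 at 2.1]
5. k(0, k(c, p(k(k(c, c), 0))))  →  k(0, p(k(k(c, c), 0)))   [R3 at 2]
6. k(0, p(k(k(c, c), 0)))  →  p(k(k(c, c), 0))   [R2 at ε]
7. p(k(k(c, c), 0))  →  p(k(c, 0))   [R3 at 1.1]
8. p(k(c, 0))  →  p(0)   [R3 at 1]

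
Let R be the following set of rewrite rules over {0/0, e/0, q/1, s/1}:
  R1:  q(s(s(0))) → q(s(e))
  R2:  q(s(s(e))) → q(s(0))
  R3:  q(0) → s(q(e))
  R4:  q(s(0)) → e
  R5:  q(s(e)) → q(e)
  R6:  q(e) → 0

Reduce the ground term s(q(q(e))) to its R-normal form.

s(s(0))

1. s(q(q(e)))  →  s(q(0))   [R6 at 1.1]
2. s(q(0))  →  s(s(q(e)))   [R3 at 1]
3. s(s(q(e)))  →  s(s(0))   [R6 at 1.1]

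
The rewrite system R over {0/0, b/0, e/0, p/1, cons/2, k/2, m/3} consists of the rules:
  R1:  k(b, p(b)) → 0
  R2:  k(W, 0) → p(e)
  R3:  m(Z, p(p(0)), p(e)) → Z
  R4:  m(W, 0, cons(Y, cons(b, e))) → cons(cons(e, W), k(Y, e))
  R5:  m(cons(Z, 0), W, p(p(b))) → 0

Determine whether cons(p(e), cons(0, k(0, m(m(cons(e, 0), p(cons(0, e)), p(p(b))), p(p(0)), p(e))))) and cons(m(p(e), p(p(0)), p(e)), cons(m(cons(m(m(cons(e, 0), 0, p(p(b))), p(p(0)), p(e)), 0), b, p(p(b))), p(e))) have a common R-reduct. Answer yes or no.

Reduce t₁ = cons(p(e), cons(0, k(0, m(m(cons(e, 0), p(cons(0, e)), p(p(b))), p(p(0)), p(e))))):
1. cons(p(e), cons(0, k(0, m(m(cons(e, 0), p(cons(0, e)), p(p(b))), p(p(0)), p(e)))))  →  cons(p(e), cons(0, k(0, m(cons(e, 0), p(cons(0, e)), p(p(b))))))   [R3 at 2.2.2]
2. cons(p(e), cons(0, k(0, m(cons(e, 0), p(cons(0, e)), p(p(b))))))  →  cons(p(e), cons(0, k(0, 0)))   [R5 at 2.2.2]
3. cons(p(e), cons(0, k(0, 0)))  →  cons(p(e), cons(0, p(e)))   [R2 at 2.2]

Reduce t₂ = cons(m(p(e), p(p(0)), p(e)), cons(m(cons(m(m(cons(e, 0), 0, p(p(b))), p(p(0)), p(e)), 0), b, p(p(b))), p(e))):
1. cons(m(p(e), p(p(0)), p(e)), cons(m(cons(m(m(cons(e, 0), 0, p(p(b))), p(p(0)), p(e)), 0), b, p(p(b))), p(e)))  →  cons(p(e), cons(m(cons(m(m(cons(e, 0), 0, p(p(b))), p(p(0)), p(e)), 0), b, p(p(b))), p(e)))   [R3 at 1]
2. cons(p(e), cons(m(cons(m(m(cons(e, 0), 0, p(p(b))), p(p(0)), p(e)), 0), b, p(p(b))), p(e)))  →  cons(p(e), cons(0, p(e)))   [R5 at 2.1]

yes — NF(t₁) = cons(p(e), cons(0, p(e))), NF(t₂) = cons(p(e), cons(0, p(e)))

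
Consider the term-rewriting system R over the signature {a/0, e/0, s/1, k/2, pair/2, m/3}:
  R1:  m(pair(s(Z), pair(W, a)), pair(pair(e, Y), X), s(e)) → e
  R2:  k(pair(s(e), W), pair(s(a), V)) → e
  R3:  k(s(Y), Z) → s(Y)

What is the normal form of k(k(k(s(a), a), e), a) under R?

1. k(k(k(s(a), a), e), a)  →  k(k(s(a), e), a)   [R3 at 1.1]
2. k(k(s(a), e), a)  →  k(s(a), a)   [R3 at 1]
3. k(s(a), a)  →  s(a)   [R3 at ε]

s(a)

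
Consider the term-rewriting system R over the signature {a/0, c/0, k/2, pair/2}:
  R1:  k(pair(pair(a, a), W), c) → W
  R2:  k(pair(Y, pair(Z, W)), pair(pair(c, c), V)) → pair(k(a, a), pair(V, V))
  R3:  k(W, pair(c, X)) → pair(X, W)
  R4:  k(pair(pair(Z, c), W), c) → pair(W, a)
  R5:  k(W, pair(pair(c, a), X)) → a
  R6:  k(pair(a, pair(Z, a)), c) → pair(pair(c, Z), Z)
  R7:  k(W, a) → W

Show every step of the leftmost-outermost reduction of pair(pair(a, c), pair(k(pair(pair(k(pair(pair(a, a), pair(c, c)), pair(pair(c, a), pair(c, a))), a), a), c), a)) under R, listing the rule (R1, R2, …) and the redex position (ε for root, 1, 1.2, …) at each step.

pair(pair(a, c), pair(a, a))

1. pair(pair(a, c), pair(k(pair(pair(k(pair(pair(a, a), pair(c, c)), pair(pair(c, a), pair(c, a))), a), a), c), a))  →  pair(pair(a, c), pair(k(pair(pair(a, a), a), c), a))   [R5 at 2.1.1.1.1]
2. pair(pair(a, c), pair(k(pair(pair(a, a), a), c), a))  →  pair(pair(a, c), pair(a, a))   [R1 at 2.1]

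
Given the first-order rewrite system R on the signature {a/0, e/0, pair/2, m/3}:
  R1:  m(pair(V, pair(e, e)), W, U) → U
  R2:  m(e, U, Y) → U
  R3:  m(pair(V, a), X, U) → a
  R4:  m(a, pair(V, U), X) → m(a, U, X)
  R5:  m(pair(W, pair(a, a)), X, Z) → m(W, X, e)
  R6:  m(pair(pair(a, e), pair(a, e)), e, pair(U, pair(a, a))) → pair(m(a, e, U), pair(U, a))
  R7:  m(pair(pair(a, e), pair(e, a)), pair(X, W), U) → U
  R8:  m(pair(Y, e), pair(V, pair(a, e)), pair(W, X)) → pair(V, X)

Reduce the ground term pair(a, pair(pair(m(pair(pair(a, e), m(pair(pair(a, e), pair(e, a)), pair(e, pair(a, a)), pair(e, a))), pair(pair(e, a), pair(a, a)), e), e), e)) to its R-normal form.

1. pair(a, pair(pair(m(pair(pair(a, e), m(pair(pair(a, e), pair(e, a)), pair(e, pair(a, a)), pair(e, a))), pair(pair(e, a), pair(a, a)), e), e), e))  →  pair(a, pair(pair(m(pair(pair(a, e), pair(e, a)), pair(pair(e, a), pair(a, a)), e), e), e))   [R7 at 2.1.1.1.2]
2. pair(a, pair(pair(m(pair(pair(a, e), pair(e, a)), pair(pair(e, a), pair(a, a)), e), e), e))  →  pair(a, pair(pair(e, e), e))   [R7 at 2.1.1]

pair(a, pair(pair(e, e), e))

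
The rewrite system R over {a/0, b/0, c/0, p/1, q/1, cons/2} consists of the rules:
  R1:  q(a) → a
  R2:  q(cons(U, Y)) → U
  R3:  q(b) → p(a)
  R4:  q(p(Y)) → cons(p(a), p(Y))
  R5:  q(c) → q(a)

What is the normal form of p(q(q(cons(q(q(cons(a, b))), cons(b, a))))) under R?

p(a)

1. p(q(q(cons(q(q(cons(a, b))), cons(b, a)))))  →  p(q(q(q(cons(a, b)))))   [R2 at 1.1]
2. p(q(q(q(cons(a, b)))))  →  p(q(q(a)))   [R2 at 1.1.1]
3. p(q(q(a)))  →  p(q(a))   [R1 at 1.1]
4. p(q(a))  →  p(a)   [R1 at 1]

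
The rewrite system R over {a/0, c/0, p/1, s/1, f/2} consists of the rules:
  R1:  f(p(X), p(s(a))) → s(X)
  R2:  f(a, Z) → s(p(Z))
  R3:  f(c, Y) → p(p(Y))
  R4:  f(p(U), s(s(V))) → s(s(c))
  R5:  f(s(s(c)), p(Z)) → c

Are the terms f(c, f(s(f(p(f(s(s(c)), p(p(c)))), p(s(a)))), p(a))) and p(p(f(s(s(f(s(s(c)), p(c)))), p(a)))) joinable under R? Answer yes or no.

yes — NF(t₁) = p(p(c)), NF(t₂) = p(p(c))

Reduce t₁ = f(c, f(s(f(p(f(s(s(c)), p(p(c)))), p(s(a)))), p(a))):
1. f(c, f(s(f(p(f(s(s(c)), p(p(c)))), p(s(a)))), p(a)))  →  p(p(f(s(f(p(f(s(s(c)), p(p(c)))), p(s(a)))), p(a))))   [R3 at ε]
2. p(p(f(s(f(p(f(s(s(c)), p(p(c)))), p(s(a)))), p(a))))  →  p(p(f(s(s(f(s(s(c)), p(p(c))))), p(a))))   [R1 at 1.1.1.1]
3. p(p(f(s(s(f(s(s(c)), p(p(c))))), p(a))))  →  p(p(f(s(s(c)), p(a))))   [R5 at 1.1.1.1.1]
4. p(p(f(s(s(c)), p(a))))  →  p(p(c))   [R5 at 1.1]

Reduce t₂ = p(p(f(s(s(f(s(s(c)), p(c)))), p(a)))):
1. p(p(f(s(s(f(s(s(c)), p(c)))), p(a))))  →  p(p(f(s(s(c)), p(a))))   [R5 at 1.1.1.1.1]
2. p(p(f(s(s(c)), p(a))))  →  p(p(c))   [R5 at 1.1]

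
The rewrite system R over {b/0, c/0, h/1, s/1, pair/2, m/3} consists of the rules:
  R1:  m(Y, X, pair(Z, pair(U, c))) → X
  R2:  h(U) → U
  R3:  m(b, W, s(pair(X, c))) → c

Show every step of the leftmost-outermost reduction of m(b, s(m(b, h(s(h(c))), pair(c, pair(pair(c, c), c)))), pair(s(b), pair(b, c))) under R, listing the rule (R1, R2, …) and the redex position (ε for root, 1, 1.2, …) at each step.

1. m(b, s(m(b, h(s(h(c))), pair(c, pair(pair(c, c), c)))), pair(s(b), pair(b, c)))  →  s(m(b, h(s(h(c))), pair(c, pair(pair(c, c), c))))   [R1 at ε]
2. s(m(b, h(s(h(c))), pair(c, pair(pair(c, c), c))))  →  s(h(s(h(c))))   [R1 at 1]
3. s(h(s(h(c))))  →  s(s(h(c)))   [R2 at 1]
4. s(s(h(c)))  →  s(s(c))   [R2 at 1.1]

s(s(c))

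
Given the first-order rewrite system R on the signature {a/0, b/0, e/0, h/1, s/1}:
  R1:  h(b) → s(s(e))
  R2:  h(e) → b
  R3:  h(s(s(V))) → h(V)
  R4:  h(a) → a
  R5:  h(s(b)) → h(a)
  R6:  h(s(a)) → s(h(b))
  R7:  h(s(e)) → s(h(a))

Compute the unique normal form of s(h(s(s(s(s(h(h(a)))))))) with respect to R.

s(a)

1. s(h(s(s(s(s(h(h(a))))))))  →  s(h(s(s(h(h(a))))))   [R3 at 1]
2. s(h(s(s(h(h(a))))))  →  s(h(h(h(a))))   [R3 at 1]
3. s(h(h(h(a))))  →  s(h(h(a)))   [R4 at 1.1.1]
4. s(h(h(a)))  →  s(h(a))   [R4 at 1.1]
5. s(h(a))  →  s(a)   [R4 at 1]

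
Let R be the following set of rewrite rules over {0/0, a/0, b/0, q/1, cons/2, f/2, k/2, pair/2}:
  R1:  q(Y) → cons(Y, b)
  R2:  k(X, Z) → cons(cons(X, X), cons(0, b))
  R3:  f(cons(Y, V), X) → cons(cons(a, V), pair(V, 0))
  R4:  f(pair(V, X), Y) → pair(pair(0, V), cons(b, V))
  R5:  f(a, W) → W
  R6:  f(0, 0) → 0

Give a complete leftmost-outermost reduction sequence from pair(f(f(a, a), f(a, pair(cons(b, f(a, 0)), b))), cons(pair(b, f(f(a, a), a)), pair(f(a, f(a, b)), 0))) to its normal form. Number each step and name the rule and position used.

pair(pair(cons(b, 0), b), cons(pair(b, a), pair(b, 0)))

1. pair(f(f(a, a), f(a, pair(cons(b, f(a, 0)), b))), cons(pair(b, f(f(a, a), a)), pair(f(a, f(a, b)), 0)))  →  pair(f(a, f(a, pair(cons(b, f(a, 0)), b))), cons(pair(b, f(f(a, a), a)), pair(f(a, f(a, b)), 0)))   [R5 at 1.1]
2. pair(f(a, f(a, pair(cons(b, f(a, 0)), b))), cons(pair(b, f(f(a, a), a)), pair(f(a, f(a, b)), 0)))  →  pair(f(a, pair(cons(b, f(a, 0)), b)), cons(pair(b, f(f(a, a), a)), pair(f(a, f(a, b)), 0)))   [R5 at 1]
3. pair(f(a, pair(cons(b, f(a, 0)), b)), cons(pair(b, f(f(a, a), a)), pair(f(a, f(a, b)), 0)))  →  pair(pair(cons(b, f(a, 0)), b), cons(pair(b, f(f(a, a), a)), pair(f(a, f(a, b)), 0)))   [R5 at 1]
4. pair(pair(cons(b, f(a, 0)), b), cons(pair(b, f(f(a, a), a)), pair(f(a, f(a, b)), 0)))  →  pair(pair(cons(b, 0), b), cons(pair(b, f(f(a, a), a)), pair(f(a, f(a, b)), 0)))   [R5 at 1.1.2]
5. pair(pair(cons(b, 0), b), cons(pair(b, f(f(a, a), a)), pair(f(a, f(a, b)), 0)))  →  pair(pair(cons(b, 0), b), cons(pair(b, f(a, a)), pair(f(a, f(a, b)), 0)))   [R5 at 2.1.2.1]
6. pair(pair(cons(b, 0), b), cons(pair(b, f(a, a)), pair(f(a, f(a, b)), 0)))  →  pair(pair(cons(b, 0), b), cons(pair(b, a), pair(f(a, f(a, b)), 0)))   [R5 at 2.1.2]
7. pair(pair(cons(b, 0), b), cons(pair(b, a), pair(f(a, f(a, b)), 0)))  →  pair(pair(cons(b, 0), b), cons(pair(b, a), pair(f(a, b), 0)))   [R5 at 2.2.1]
8. pair(pair(cons(b, 0), b), cons(pair(b, a), pair(f(a, b), 0)))  →  pair(pair(cons(b, 0), b), cons(pair(b, a), pair(b, 0)))   [R5 at 2.2.1]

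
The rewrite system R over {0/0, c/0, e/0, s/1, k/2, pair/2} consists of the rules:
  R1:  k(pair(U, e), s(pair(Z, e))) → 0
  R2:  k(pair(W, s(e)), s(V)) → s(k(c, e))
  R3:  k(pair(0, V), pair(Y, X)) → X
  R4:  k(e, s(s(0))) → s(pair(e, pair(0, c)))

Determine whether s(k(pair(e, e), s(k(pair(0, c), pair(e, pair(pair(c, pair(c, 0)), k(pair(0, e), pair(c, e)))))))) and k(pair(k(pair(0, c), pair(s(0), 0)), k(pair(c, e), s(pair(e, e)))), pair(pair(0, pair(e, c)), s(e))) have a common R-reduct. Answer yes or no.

no — NF(t₁) = s(0), NF(t₂) = s(e)

Reduce t₁ = s(k(pair(e, e), s(k(pair(0, c), pair(e, pair(pair(c, pair(c, 0)), k(pair(0, e), pair(c, e)))))))):
1. s(k(pair(e, e), s(k(pair(0, c), pair(e, pair(pair(c, pair(c, 0)), k(pair(0, e), pair(c, e))))))))  →  s(k(pair(e, e), s(pair(pair(c, pair(c, 0)), k(pair(0, e), pair(c, e))))))   [R3 at 1.2.1]
2. s(k(pair(e, e), s(pair(pair(c, pair(c, 0)), k(pair(0, e), pair(c, e))))))  →  s(k(pair(e, e), s(pair(pair(c, pair(c, 0)), e))))   [R3 at 1.2.1.2]
3. s(k(pair(e, e), s(pair(pair(c, pair(c, 0)), e))))  →  s(0)   [R1 at 1]

Reduce t₂ = k(pair(k(pair(0, c), pair(s(0), 0)), k(pair(c, e), s(pair(e, e)))), pair(pair(0, pair(e, c)), s(e))):
1. k(pair(k(pair(0, c), pair(s(0), 0)), k(pair(c, e), s(pair(e, e)))), pair(pair(0, pair(e, c)), s(e)))  →  k(pair(0, k(pair(c, e), s(pair(e, e)))), pair(pair(0, pair(e, c)), s(e)))   [R3 at 1.1]
2. k(pair(0, k(pair(c, e), s(pair(e, e)))), pair(pair(0, pair(e, c)), s(e)))  →  s(e)   [R3 at ε]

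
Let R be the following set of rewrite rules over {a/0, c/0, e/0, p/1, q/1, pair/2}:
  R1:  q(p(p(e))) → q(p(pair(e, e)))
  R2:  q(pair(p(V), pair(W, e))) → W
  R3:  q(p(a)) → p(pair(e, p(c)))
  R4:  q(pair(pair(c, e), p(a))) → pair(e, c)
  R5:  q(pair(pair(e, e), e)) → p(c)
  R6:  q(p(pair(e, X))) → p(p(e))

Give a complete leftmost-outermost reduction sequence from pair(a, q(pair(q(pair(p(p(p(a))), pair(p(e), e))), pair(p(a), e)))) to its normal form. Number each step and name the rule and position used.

1. pair(a, q(pair(q(pair(p(p(p(a))), pair(p(e), e))), pair(p(a), e))))  →  pair(a, q(pair(p(e), pair(p(a), e))))   [R2 at 2.1.1]
2. pair(a, q(pair(p(e), pair(p(a), e))))  →  pair(a, p(a))   [R2 at 2]

pair(a, p(a))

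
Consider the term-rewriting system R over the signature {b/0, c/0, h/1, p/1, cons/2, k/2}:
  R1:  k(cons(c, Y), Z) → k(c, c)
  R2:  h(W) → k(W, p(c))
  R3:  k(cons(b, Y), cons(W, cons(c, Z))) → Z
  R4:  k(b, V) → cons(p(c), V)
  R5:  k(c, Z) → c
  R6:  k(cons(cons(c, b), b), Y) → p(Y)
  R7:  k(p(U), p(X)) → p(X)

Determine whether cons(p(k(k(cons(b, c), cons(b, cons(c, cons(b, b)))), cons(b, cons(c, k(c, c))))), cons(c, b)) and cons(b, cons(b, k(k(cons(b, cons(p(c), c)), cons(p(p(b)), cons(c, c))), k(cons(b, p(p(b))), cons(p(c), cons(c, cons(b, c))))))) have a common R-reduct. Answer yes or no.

Reduce t₁ = cons(p(k(k(cons(b, c), cons(b, cons(c, cons(b, b)))), cons(b, cons(c, k(c, c))))), cons(c, b)):
1. cons(p(k(k(cons(b, c), cons(b, cons(c, cons(b, b)))), cons(b, cons(c, k(c, c))))), cons(c, b))  →  cons(p(k(cons(b, b), cons(b, cons(c, k(c, c))))), cons(c, b))   [R3 at 1.1.1]
2. cons(p(k(cons(b, b), cons(b, cons(c, k(c, c))))), cons(c, b))  →  cons(p(k(c, c)), cons(c, b))   [R3 at 1.1]
3. cons(p(k(c, c)), cons(c, b))  →  cons(p(c), cons(c, b))   [R5 at 1.1]

Reduce t₂ = cons(b, cons(b, k(k(cons(b, cons(p(c), c)), cons(p(p(b)), cons(c, c))), k(cons(b, p(p(b))), cons(p(c), cons(c, cons(b, c))))))):
1. cons(b, cons(b, k(k(cons(b, cons(p(c), c)), cons(p(p(b)), cons(c, c))), k(cons(b, p(p(b))), cons(p(c), cons(c, cons(b, c)))))))  →  cons(b, cons(b, k(c, k(cons(b, p(p(b))), cons(p(c), cons(c, cons(b, c)))))))   [R3 at 2.2.1]
2. cons(b, cons(b, k(c, k(cons(b, p(p(b))), cons(p(c), cons(c, cons(b, c)))))))  →  cons(b, cons(b, c))   [R5 at 2.2]

no — NF(t₁) = cons(p(c), cons(c, b)), NF(t₂) = cons(b, cons(b, c))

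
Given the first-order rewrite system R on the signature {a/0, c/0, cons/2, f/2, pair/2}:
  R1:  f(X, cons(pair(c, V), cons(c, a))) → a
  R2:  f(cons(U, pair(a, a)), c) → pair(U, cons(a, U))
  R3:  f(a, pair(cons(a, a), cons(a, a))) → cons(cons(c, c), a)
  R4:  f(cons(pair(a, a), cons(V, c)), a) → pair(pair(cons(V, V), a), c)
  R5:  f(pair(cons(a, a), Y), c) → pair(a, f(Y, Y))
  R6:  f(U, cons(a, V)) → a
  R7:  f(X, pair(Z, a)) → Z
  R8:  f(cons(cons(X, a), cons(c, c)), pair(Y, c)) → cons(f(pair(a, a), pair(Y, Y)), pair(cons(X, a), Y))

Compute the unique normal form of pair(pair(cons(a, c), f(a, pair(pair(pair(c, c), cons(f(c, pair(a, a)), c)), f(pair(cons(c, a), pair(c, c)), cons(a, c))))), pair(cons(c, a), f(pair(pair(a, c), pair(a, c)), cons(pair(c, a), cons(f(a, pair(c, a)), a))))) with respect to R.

1. pair(pair(cons(a, c), f(a, pair(pair(pair(c, c), cons(f(c, pair(a, a)), c)), f(pair(cons(c, a), pair(c, c)), cons(a, c))))), pair(cons(c, a), f(pair(pair(a, c), pair(a, c)), cons(pair(c, a), cons(f(a, pair(c, a)), a)))))  →  pair(pair(cons(a, c), f(a, pair(pair(pair(c, c), cons(a, c)), f(pair(cons(c, a), pair(c, c)), cons(a, c))))), pair(cons(c, a), f(pair(pair(a, c), pair(a, c)), cons(pair(c, a), cons(f(a, pair(c, a)), a)))))   [R7 at 1.2.2.1.2.1]
2. pair(pair(cons(a, c), f(a, pair(pair(pair(c, c), cons(a, c)), f(pair(cons(c, a), pair(c, c)), cons(a, c))))), pair(cons(c, a), f(pair(pair(a, c), pair(a, c)), cons(pair(c, a), cons(f(a, pair(c, a)), a)))))  →  pair(pair(cons(a, c), f(a, pair(pair(pair(c, c), cons(a, c)), a))), pair(cons(c, a), f(pair(pair(a, c), pair(a, c)), cons(pair(c, a), cons(f(a, pair(c, a)), a)))))   [R6 at 1.2.2.2]
3. pair(pair(cons(a, c), f(a, pair(pair(pair(c, c), cons(a, c)), a))), pair(cons(c, a), f(pair(pair(a, c), pair(a, c)), cons(pair(c, a), cons(f(a, pair(c, a)), a)))))  →  pair(pair(cons(a, c), pair(pair(c, c), cons(a, c))), pair(cons(c, a), f(pair(pair(a, c), pair(a, c)), cons(pair(c, a), cons(f(a, pair(c, a)), a)))))   [R7 at 1.2]
4. pair(pair(cons(a, c), pair(pair(c, c), cons(a, c))), pair(cons(c, a), f(pair(pair(a, c), pair(a, c)), cons(pair(c, a), cons(f(a, pair(c, a)), a)))))  →  pair(pair(cons(a, c), pair(pair(c, c), cons(a, c))), pair(cons(c, a), f(pair(pair(a, c), pair(a, c)), cons(pair(c, a), cons(c, a)))))   [R7 at 2.2.2.2.1]
5. pair(pair(cons(a, c), pair(pair(c, c), cons(a, c))), pair(cons(c, a), f(pair(pair(a, c), pair(a, c)), cons(pair(c, a), cons(c, a)))))  →  pair(pair(cons(a, c), pair(pair(c, c), cons(a, c))), pair(cons(c, a), a))   [R1 at 2.2]

pair(pair(cons(a, c), pair(pair(c, c), cons(a, c))), pair(cons(c, a), a))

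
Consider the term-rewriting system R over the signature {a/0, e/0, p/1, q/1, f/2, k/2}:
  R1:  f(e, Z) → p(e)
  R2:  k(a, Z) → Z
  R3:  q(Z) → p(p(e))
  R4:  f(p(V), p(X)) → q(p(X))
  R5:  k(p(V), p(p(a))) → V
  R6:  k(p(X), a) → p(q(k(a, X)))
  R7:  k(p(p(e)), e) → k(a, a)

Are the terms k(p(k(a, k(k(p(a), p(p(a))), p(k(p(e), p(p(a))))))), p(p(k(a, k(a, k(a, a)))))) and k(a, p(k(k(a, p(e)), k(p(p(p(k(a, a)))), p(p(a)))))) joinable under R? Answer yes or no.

Reduce t₁ = k(p(k(a, k(k(p(a), p(p(a))), p(k(p(e), p(p(a))))))), p(p(k(a, k(a, k(a, a)))))):
1. k(p(k(a, k(k(p(a), p(p(a))), p(k(p(e), p(p(a))))))), p(p(k(a, k(a, k(a, a))))))  →  k(p(k(k(p(a), p(p(a))), p(k(p(e), p(p(a)))))), p(p(k(a, k(a, k(a, a))))))   [R2 at 1.1]
2. k(p(k(k(p(a), p(p(a))), p(k(p(e), p(p(a)))))), p(p(k(a, k(a, k(a, a))))))  →  k(p(k(a, p(k(p(e), p(p(a)))))), p(p(k(a, k(a, k(a, a))))))   [R5 at 1.1.1]
3. k(p(k(a, p(k(p(e), p(p(a)))))), p(p(k(a, k(a, k(a, a))))))  →  k(p(p(k(p(e), p(p(a))))), p(p(k(a, k(a, k(a, a))))))   [R2 at 1.1]
4. k(p(p(k(p(e), p(p(a))))), p(p(k(a, k(a, k(a, a))))))  →  k(p(p(e)), p(p(k(a, k(a, k(a, a))))))   [R5 at 1.1.1]
5. k(p(p(e)), p(p(k(a, k(a, k(a, a))))))  →  k(p(p(e)), p(p(k(a, k(a, a)))))   [R2 at 2.1.1]
6. k(p(p(e)), p(p(k(a, k(a, a)))))  →  k(p(p(e)), p(p(k(a, a))))   [R2 at 2.1.1]
7. k(p(p(e)), p(p(k(a, a))))  →  k(p(p(e)), p(p(a)))   [R2 at 2.1.1]
8. k(p(p(e)), p(p(a)))  →  p(e)   [R5 at ε]

Reduce t₂ = k(a, p(k(k(a, p(e)), k(p(p(p(k(a, a)))), p(p(a)))))):
1. k(a, p(k(k(a, p(e)), k(p(p(p(k(a, a)))), p(p(a))))))  →  p(k(k(a, p(e)), k(p(p(p(k(a, a)))), p(p(a)))))   [R2 at ε]
2. p(k(k(a, p(e)), k(p(p(p(k(a, a)))), p(p(a)))))  →  p(k(p(e), k(p(p(p(k(a, a)))), p(p(a)))))   [R2 at 1.1]
3. p(k(p(e), k(p(p(p(k(a, a)))), p(p(a)))))  →  p(k(p(e), p(p(k(a, a)))))   [R5 at 1.2]
4. p(k(p(e), p(p(k(a, a)))))  →  p(k(p(e), p(p(a))))   [R2 at 1.2.1.1]
5. p(k(p(e), p(p(a))))  →  p(e)   [R5 at 1]

yes — NF(t₁) = p(e), NF(t₂) = p(e)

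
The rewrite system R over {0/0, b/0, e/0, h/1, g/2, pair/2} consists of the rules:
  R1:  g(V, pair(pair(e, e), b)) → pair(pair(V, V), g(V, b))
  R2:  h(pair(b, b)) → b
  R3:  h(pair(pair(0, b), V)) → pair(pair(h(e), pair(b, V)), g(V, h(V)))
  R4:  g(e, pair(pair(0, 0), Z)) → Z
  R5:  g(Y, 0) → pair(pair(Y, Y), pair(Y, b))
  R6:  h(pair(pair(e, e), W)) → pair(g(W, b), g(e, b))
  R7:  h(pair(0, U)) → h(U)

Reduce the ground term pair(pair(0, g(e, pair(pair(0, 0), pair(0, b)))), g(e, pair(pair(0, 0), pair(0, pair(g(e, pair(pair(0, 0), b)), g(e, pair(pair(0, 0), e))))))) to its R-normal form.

pair(pair(0, pair(0, b)), pair(0, pair(b, e)))

1. pair(pair(0, g(e, pair(pair(0, 0), pair(0, b)))), g(e, pair(pair(0, 0), pair(0, pair(g(e, pair(pair(0, 0), b)), g(e, pair(pair(0, 0), e)))))))  →  pair(pair(0, pair(0, b)), g(e, pair(pair(0, 0), pair(0, pair(g(e, pair(pair(0, 0), b)), g(e, pair(pair(0, 0), e)))))))   [R4 at 1.2]
2. pair(pair(0, pair(0, b)), g(e, pair(pair(0, 0), pair(0, pair(g(e, pair(pair(0, 0), b)), g(e, pair(pair(0, 0), e)))))))  →  pair(pair(0, pair(0, b)), pair(0, pair(g(e, pair(pair(0, 0), b)), g(e, pair(pair(0, 0), e)))))   [R4 at 2]
3. pair(pair(0, pair(0, b)), pair(0, pair(g(e, pair(pair(0, 0), b)), g(e, pair(pair(0, 0), e)))))  →  pair(pair(0, pair(0, b)), pair(0, pair(b, g(e, pair(pair(0, 0), e)))))   [R4 at 2.2.1]
4. pair(pair(0, pair(0, b)), pair(0, pair(b, g(e, pair(pair(0, 0), e)))))  →  pair(pair(0, pair(0, b)), pair(0, pair(b, e)))   [R4 at 2.2.2]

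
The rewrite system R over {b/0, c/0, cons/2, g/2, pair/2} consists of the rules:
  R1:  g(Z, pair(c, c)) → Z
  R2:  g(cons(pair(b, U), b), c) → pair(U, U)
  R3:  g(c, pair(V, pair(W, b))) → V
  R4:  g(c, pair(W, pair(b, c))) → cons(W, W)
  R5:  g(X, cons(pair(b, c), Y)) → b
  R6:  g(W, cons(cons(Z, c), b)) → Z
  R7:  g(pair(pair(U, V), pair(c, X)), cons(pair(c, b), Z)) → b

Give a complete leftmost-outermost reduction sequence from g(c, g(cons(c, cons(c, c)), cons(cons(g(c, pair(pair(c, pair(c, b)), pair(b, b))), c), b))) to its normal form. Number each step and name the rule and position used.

c

1. g(c, g(cons(c, cons(c, c)), cons(cons(g(c, pair(pair(c, pair(c, b)), pair(b, b))), c), b)))  →  g(c, g(c, pair(pair(c, pair(c, b)), pair(b, b))))   [R6 at 2]
2. g(c, g(c, pair(pair(c, pair(c, b)), pair(b, b))))  →  g(c, pair(c, pair(c, b)))   [R3 at 2]
3. g(c, pair(c, pair(c, b)))  →  c   [R3 at ε]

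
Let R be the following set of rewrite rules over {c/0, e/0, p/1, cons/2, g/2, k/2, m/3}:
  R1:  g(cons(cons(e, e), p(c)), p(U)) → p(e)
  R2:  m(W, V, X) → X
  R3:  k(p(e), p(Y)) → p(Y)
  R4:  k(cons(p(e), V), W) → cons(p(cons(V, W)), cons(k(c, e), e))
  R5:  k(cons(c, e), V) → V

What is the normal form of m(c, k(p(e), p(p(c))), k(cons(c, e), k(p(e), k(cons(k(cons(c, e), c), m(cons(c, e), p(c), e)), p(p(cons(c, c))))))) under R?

p(p(cons(c, c)))

1. m(c, k(p(e), p(p(c))), k(cons(c, e), k(p(e), k(cons(k(cons(c, e), c), m(cons(c, e), p(c), e)), p(p(cons(c, c)))))))  →  k(cons(c, e), k(p(e), k(cons(k(cons(c, e), c), m(cons(c, e), p(c), e)), p(p(cons(c, c))))))   [R2 at ε]
2. k(cons(c, e), k(p(e), k(cons(k(cons(c, e), c), m(cons(c, e), p(c), e)), p(p(cons(c, c))))))  →  k(p(e), k(cons(k(cons(c, e), c), m(cons(c, e), p(c), e)), p(p(cons(c, c)))))   [R5 at ε]
3. k(p(e), k(cons(k(cons(c, e), c), m(cons(c, e), p(c), e)), p(p(cons(c, c)))))  →  k(p(e), k(cons(c, m(cons(c, e), p(c), e)), p(p(cons(c, c)))))   [R5 at 2.1.1]
4. k(p(e), k(cons(c, m(cons(c, e), p(c), e)), p(p(cons(c, c)))))  →  k(p(e), k(cons(c, e), p(p(cons(c, c)))))   [R2 at 2.1.2]
5. k(p(e), k(cons(c, e), p(p(cons(c, c)))))  →  k(p(e), p(p(cons(c, c))))   [R5 at 2]
6. k(p(e), p(p(cons(c, c))))  →  p(p(cons(c, c)))   [R3 at ε]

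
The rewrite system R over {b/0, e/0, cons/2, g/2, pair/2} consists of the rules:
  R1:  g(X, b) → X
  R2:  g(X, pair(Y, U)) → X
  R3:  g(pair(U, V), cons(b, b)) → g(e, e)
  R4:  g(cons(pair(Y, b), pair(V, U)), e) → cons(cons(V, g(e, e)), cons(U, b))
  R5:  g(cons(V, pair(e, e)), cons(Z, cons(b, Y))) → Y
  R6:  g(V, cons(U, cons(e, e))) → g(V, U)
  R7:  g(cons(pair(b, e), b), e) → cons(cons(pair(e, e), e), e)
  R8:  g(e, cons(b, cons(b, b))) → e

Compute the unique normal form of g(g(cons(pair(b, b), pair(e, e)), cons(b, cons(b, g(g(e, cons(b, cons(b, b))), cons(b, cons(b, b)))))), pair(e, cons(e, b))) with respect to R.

e

1. g(g(cons(pair(b, b), pair(e, e)), cons(b, cons(b, g(g(e, cons(b, cons(b, b))), cons(b, cons(b, b)))))), pair(e, cons(e, b)))  →  g(cons(pair(b, b), pair(e, e)), cons(b, cons(b, g(g(e, cons(b, cons(b, b))), cons(b, cons(b, b))))))   [R2 at ε]
2. g(cons(pair(b, b), pair(e, e)), cons(b, cons(b, g(g(e, cons(b, cons(b, b))), cons(b, cons(b, b))))))  →  g(g(e, cons(b, cons(b, b))), cons(b, cons(b, b)))   [R5 at ε]
3. g(g(e, cons(b, cons(b, b))), cons(b, cons(b, b)))  →  g(e, cons(b, cons(b, b)))   [R8 at 1]
4. g(e, cons(b, cons(b, b)))  →  e   [R8 at ε]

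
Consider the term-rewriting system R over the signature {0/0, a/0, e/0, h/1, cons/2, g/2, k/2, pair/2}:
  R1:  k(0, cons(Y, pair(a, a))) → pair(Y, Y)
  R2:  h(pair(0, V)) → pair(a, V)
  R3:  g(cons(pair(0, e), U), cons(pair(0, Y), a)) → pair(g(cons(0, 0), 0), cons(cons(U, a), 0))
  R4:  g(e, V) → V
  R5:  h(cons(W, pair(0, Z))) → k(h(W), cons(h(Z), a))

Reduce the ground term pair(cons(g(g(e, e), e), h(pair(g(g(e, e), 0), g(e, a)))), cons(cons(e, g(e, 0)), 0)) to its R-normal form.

1. pair(cons(g(g(e, e), e), h(pair(g(g(e, e), 0), g(e, a)))), cons(cons(e, g(e, 0)), 0))  →  pair(cons(g(e, e), h(pair(g(g(e, e), 0), g(e, a)))), cons(cons(e, g(e, 0)), 0))   [R4 at 1.1.1]
2. pair(cons(g(e, e), h(pair(g(g(e, e), 0), g(e, a)))), cons(cons(e, g(e, 0)), 0))  →  pair(cons(e, h(pair(g(g(e, e), 0), g(e, a)))), cons(cons(e, g(e, 0)), 0))   [R4 at 1.1]
3. pair(cons(e, h(pair(g(g(e, e), 0), g(e, a)))), cons(cons(e, g(e, 0)), 0))  →  pair(cons(e, h(pair(g(e, 0), g(e, a)))), cons(cons(e, g(e, 0)), 0))   [R4 at 1.2.1.1.1]
4. pair(cons(e, h(pair(g(e, 0), g(e, a)))), cons(cons(e, g(e, 0)), 0))  →  pair(cons(e, h(pair(0, g(e, a)))), cons(cons(e, g(e, 0)), 0))   [R4 at 1.2.1.1]
5. pair(cons(e, h(pair(0, g(e, a)))), cons(cons(e, g(e, 0)), 0))  →  pair(cons(e, pair(a, g(e, a))), cons(cons(e, g(e, 0)), 0))   [R2 at 1.2]
6. pair(cons(e, pair(a, g(e, a))), cons(cons(e, g(e, 0)), 0))  →  pair(cons(e, pair(a, a)), cons(cons(e, g(e, 0)), 0))   [R4 at 1.2.2]
7. pair(cons(e, pair(a, a)), cons(cons(e, g(e, 0)), 0))  →  pair(cons(e, pair(a, a)), cons(cons(e, 0), 0))   [R4 at 2.1.2]

pair(cons(e, pair(a, a)), cons(cons(e, 0), 0))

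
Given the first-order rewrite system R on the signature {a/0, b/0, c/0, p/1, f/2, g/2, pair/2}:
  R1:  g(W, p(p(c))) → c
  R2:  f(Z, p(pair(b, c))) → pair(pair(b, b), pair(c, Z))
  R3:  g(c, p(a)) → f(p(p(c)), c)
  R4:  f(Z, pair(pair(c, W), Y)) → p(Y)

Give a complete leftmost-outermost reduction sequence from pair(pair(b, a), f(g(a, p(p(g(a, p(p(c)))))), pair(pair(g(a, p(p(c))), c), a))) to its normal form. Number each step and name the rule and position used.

pair(pair(b, a), p(a))

1. pair(pair(b, a), f(g(a, p(p(g(a, p(p(c)))))), pair(pair(g(a, p(p(c))), c), a)))  →  pair(pair(b, a), f(g(a, p(p(c))), pair(pair(g(a, p(p(c))), c), a)))   [R1 at 2.1.2.1.1]
2. pair(pair(b, a), f(g(a, p(p(c))), pair(pair(g(a, p(p(c))), c), a)))  →  pair(pair(b, a), f(c, pair(pair(g(a, p(p(c))), c), a)))   [R1 at 2.1]
3. pair(pair(b, a), f(c, pair(pair(g(a, p(p(c))), c), a)))  →  pair(pair(b, a), f(c, pair(pair(c, c), a)))   [R1 at 2.2.1.1]
4. pair(pair(b, a), f(c, pair(pair(c, c), a)))  →  pair(pair(b, a), p(a))   [R4 at 2]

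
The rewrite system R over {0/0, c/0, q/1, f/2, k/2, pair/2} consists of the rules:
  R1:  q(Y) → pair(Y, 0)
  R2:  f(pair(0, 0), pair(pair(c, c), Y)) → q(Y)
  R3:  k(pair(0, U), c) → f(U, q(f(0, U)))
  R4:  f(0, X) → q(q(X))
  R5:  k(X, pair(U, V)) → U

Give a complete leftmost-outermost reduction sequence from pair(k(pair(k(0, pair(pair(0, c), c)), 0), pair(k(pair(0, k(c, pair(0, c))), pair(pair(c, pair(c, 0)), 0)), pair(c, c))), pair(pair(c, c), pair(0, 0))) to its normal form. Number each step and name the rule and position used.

pair(pair(c, pair(c, 0)), pair(pair(c, c), pair(0, 0)))

1. pair(k(pair(k(0, pair(pair(0, c), c)), 0), pair(k(pair(0, k(c, pair(0, c))), pair(pair(c, pair(c, 0)), 0)), pair(c, c))), pair(pair(c, c), pair(0, 0)))  →  pair(k(pair(0, k(c, pair(0, c))), pair(pair(c, pair(c, 0)), 0)), pair(pair(c, c), pair(0, 0)))   [R5 at 1]
2. pair(k(pair(0, k(c, pair(0, c))), pair(pair(c, pair(c, 0)), 0)), pair(pair(c, c), pair(0, 0)))  →  pair(pair(c, pair(c, 0)), pair(pair(c, c), pair(0, 0)))   [R5 at 1]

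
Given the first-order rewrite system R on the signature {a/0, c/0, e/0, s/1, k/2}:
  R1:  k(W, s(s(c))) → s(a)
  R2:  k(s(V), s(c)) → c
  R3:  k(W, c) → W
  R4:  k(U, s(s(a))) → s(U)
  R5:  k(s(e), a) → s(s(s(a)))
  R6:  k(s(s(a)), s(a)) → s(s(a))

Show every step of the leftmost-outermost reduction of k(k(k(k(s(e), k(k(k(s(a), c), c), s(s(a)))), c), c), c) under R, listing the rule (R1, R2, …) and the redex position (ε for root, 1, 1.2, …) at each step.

s(s(e))

1. k(k(k(k(s(e), k(k(k(s(a), c), c), s(s(a)))), c), c), c)  →  k(k(k(s(e), k(k(k(s(a), c), c), s(s(a)))), c), c)   [R3 at ε]
2. k(k(k(s(e), k(k(k(s(a), c), c), s(s(a)))), c), c)  →  k(k(s(e), k(k(k(s(a), c), c), s(s(a)))), c)   [R3 at ε]
3. k(k(s(e), k(k(k(s(a), c), c), s(s(a)))), c)  →  k(s(e), k(k(k(s(a), c), c), s(s(a))))   [R3 at ε]
4. k(s(e), k(k(k(s(a), c), c), s(s(a))))  →  k(s(e), s(k(k(s(a), c), c)))   [R4 at 2]
5. k(s(e), s(k(k(s(a), c), c)))  →  k(s(e), s(k(s(a), c)))   [R3 at 2.1]
6. k(s(e), s(k(s(a), c)))  →  k(s(e), s(s(a)))   [R3 at 2.1]
7. k(s(e), s(s(a)))  →  s(s(e))   [R4 at ε]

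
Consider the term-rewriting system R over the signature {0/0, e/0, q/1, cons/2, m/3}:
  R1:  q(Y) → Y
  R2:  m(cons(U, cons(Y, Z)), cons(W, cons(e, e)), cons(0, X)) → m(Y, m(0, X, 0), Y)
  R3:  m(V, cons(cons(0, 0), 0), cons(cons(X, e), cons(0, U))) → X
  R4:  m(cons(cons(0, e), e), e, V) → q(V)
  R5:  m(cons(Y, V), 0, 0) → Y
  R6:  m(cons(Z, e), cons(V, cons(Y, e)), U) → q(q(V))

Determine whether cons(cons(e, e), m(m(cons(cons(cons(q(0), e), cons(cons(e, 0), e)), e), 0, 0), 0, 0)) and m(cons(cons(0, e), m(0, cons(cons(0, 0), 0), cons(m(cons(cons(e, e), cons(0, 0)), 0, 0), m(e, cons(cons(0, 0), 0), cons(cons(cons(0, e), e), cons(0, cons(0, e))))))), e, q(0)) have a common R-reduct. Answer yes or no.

no — NF(t₁) = cons(cons(e, e), cons(0, e)), NF(t₂) = 0

Reduce t₁ = cons(cons(e, e), m(m(cons(cons(cons(q(0), e), cons(cons(e, 0), e)), e), 0, 0), 0, 0)):
1. cons(cons(e, e), m(m(cons(cons(cons(q(0), e), cons(cons(e, 0), e)), e), 0, 0), 0, 0))  →  cons(cons(e, e), m(cons(cons(q(0), e), cons(cons(e, 0), e)), 0, 0))   [R5 at 2.1]
2. cons(cons(e, e), m(cons(cons(q(0), e), cons(cons(e, 0), e)), 0, 0))  →  cons(cons(e, e), cons(q(0), e))   [R5 at 2]
3. cons(cons(e, e), cons(q(0), e))  →  cons(cons(e, e), cons(0, e))   [R1 at 2.1]

Reduce t₂ = m(cons(cons(0, e), m(0, cons(cons(0, 0), 0), cons(m(cons(cons(e, e), cons(0, 0)), 0, 0), m(e, cons(cons(0, 0), 0), cons(cons(cons(0, e), e), cons(0, cons(0, e))))))), e, q(0)):
1. m(cons(cons(0, e), m(0, cons(cons(0, 0), 0), cons(m(cons(cons(e, e), cons(0, 0)), 0, 0), m(e, cons(cons(0, 0), 0), cons(cons(cons(0, e), e), cons(0, cons(0, e))))))), e, q(0))  →  m(cons(cons(0, e), m(0, cons(cons(0, 0), 0), cons(cons(e, e), m(e, cons(cons(0, 0), 0), cons(cons(cons(0, e), e), cons(0, cons(0, e))))))), e, q(0))   [R5 at 1.2.3.1]
2. m(cons(cons(0, e), m(0, cons(cons(0, 0), 0), cons(cons(e, e), m(e, cons(cons(0, 0), 0), cons(cons(cons(0, e), e), cons(0, cons(0, e))))))), e, q(0))  →  m(cons(cons(0, e), m(0, cons(cons(0, 0), 0), cons(cons(e, e), cons(0, e)))), e, q(0))   [R3 at 1.2.3.2]
3. m(cons(cons(0, e), m(0, cons(cons(0, 0), 0), cons(cons(e, e), cons(0, e)))), e, q(0))  →  m(cons(cons(0, e), e), e, q(0))   [R3 at 1.2]
4. m(cons(cons(0, e), e), e, q(0))  →  q(q(0))   [R4 at ε]
5. q(q(0))  →  q(0)   [R1 at ε]
6. q(0)  →  0   [R1 at ε]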